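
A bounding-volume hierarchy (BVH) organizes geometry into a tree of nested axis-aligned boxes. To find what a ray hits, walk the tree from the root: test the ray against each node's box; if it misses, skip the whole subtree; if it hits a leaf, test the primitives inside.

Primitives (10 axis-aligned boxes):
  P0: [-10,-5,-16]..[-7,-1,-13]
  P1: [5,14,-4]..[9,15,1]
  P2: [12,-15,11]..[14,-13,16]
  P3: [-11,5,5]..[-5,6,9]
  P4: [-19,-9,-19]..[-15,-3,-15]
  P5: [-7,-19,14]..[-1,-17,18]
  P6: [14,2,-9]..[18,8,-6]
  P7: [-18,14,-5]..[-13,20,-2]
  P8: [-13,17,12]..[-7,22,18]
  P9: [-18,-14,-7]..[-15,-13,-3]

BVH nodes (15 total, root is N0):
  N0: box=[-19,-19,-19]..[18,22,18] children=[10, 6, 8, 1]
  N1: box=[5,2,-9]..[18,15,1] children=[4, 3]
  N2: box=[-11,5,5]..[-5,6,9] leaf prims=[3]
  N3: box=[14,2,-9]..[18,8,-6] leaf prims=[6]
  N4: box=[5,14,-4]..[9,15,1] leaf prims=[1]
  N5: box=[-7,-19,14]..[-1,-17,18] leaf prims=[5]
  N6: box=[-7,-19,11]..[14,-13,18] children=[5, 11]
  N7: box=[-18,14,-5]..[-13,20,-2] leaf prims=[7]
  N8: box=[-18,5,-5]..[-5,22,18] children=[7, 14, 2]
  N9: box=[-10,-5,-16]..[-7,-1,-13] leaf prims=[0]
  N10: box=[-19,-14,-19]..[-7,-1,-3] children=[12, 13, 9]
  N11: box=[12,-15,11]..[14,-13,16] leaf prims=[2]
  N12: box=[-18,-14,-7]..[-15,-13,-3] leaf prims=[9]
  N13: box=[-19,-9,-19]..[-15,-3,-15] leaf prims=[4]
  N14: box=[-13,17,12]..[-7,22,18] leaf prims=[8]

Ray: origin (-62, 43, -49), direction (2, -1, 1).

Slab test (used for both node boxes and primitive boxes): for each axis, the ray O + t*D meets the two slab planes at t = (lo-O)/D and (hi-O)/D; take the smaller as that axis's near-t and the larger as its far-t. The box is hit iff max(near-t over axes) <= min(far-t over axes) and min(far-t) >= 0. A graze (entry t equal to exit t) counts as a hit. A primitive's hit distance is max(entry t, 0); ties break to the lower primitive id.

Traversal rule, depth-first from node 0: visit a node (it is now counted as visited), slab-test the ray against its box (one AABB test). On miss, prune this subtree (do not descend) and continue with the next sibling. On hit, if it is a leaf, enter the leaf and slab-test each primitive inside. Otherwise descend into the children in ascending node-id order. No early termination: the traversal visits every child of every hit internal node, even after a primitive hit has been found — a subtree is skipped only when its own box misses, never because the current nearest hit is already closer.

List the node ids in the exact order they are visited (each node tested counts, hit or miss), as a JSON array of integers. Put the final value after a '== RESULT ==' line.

Traverse from the root:
N0 x:[43/2,40] y:[21,62] z:[30,67] -> hit [30,40], descend [1, 6, 8, 10]
  N1 x:[67/2,40] y:[28,41] z:[40,50] -> hit [40,40], descend [3, 4]
    N3 x:[38,40] y:[35,41] z:[40,43] -> hit [40,40] leaf, test {P6@t=40}
    N4 x:[67/2,71/2] y:[28,29] z:[45,50] -> miss, prune
  N6 x:[55/2,38] y:[56,62] z:[60,67] -> miss, prune
  N8 x:[22,57/2] y:[21,38] z:[44,67] -> miss, prune
  N10 x:[43/2,55/2] y:[44,57] z:[30,46] -> miss, prune

Summary -> nodes [0, 1, 3, 4, 6, 8, 10]; box-tests=7; leaf-entries=1; first=P6

== RESULT ==
[0, 1, 3, 4, 6, 8, 10]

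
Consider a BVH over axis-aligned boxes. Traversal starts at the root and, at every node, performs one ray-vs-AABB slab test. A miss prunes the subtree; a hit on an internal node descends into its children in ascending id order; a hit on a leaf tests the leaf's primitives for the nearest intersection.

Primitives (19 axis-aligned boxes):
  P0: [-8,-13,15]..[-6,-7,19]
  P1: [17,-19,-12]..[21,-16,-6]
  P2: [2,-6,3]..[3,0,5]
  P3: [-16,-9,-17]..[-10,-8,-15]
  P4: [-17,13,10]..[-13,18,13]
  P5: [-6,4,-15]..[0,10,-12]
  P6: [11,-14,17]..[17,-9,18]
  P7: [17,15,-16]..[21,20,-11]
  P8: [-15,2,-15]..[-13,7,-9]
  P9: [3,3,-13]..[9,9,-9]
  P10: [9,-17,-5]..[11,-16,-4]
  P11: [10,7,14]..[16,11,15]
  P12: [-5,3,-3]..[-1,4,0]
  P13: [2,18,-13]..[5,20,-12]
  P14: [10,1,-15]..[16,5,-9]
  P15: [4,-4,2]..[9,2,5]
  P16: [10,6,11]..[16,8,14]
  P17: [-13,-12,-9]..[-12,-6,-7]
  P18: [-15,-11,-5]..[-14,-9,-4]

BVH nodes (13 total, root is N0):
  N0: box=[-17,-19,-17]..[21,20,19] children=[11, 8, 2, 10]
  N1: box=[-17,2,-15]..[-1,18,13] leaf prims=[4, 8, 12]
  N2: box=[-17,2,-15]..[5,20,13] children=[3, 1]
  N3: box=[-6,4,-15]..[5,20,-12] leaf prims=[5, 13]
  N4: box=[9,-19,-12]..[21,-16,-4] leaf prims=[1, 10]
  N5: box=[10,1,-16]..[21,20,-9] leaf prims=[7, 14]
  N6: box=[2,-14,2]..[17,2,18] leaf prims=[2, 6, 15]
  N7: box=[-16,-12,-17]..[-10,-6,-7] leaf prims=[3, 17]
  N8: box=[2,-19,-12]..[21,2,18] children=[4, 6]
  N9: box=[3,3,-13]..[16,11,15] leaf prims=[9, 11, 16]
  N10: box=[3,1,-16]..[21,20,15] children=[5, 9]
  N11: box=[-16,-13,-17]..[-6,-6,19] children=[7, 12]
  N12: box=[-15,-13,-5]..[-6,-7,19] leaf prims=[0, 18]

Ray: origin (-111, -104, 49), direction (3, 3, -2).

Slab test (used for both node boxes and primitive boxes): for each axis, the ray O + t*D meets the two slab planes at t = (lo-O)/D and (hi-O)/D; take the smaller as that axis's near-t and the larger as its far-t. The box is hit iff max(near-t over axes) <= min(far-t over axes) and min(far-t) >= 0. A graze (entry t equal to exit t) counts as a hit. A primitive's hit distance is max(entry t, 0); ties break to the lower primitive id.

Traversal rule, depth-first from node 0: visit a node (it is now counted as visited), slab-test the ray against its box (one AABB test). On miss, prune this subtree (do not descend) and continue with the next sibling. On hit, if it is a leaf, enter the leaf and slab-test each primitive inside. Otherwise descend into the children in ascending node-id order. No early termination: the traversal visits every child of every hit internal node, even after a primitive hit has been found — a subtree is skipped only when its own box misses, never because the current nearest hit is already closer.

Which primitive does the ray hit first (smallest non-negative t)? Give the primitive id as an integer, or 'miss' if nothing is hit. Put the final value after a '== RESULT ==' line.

Traverse from the root:
N0 x:[94/3,44] y:[85/3,124/3] z:[15,33] -> hit [94/3,33], descend [2, 8, 10, 11]
  N2 x:[94/3,116/3] y:[106/3,124/3] z:[18,32] -> miss, prune
  N8 x:[113/3,44] y:[85/3,106/3] z:[31/2,61/2] -> miss, prune
  N10 x:[38,44] y:[35,124/3] z:[17,65/2] -> miss, prune
  N11 x:[95/3,35] y:[91/3,98/3] z:[15,33] -> hit [95/3,98/3], descend [7, 12]
    N7 x:[95/3,101/3] y:[92/3,98/3] z:[28,33] -> hit [95/3,98/3] leaf, test {P3@t=32, P17(miss)}
    N12 x:[32,35] y:[91/3,97/3] z:[15,27] -> miss, prune

order=[0, 2, 8, 10, 11, 7, 12]  |boxes|=7  |leaves|=1  hit=P3

== RESULT ==
3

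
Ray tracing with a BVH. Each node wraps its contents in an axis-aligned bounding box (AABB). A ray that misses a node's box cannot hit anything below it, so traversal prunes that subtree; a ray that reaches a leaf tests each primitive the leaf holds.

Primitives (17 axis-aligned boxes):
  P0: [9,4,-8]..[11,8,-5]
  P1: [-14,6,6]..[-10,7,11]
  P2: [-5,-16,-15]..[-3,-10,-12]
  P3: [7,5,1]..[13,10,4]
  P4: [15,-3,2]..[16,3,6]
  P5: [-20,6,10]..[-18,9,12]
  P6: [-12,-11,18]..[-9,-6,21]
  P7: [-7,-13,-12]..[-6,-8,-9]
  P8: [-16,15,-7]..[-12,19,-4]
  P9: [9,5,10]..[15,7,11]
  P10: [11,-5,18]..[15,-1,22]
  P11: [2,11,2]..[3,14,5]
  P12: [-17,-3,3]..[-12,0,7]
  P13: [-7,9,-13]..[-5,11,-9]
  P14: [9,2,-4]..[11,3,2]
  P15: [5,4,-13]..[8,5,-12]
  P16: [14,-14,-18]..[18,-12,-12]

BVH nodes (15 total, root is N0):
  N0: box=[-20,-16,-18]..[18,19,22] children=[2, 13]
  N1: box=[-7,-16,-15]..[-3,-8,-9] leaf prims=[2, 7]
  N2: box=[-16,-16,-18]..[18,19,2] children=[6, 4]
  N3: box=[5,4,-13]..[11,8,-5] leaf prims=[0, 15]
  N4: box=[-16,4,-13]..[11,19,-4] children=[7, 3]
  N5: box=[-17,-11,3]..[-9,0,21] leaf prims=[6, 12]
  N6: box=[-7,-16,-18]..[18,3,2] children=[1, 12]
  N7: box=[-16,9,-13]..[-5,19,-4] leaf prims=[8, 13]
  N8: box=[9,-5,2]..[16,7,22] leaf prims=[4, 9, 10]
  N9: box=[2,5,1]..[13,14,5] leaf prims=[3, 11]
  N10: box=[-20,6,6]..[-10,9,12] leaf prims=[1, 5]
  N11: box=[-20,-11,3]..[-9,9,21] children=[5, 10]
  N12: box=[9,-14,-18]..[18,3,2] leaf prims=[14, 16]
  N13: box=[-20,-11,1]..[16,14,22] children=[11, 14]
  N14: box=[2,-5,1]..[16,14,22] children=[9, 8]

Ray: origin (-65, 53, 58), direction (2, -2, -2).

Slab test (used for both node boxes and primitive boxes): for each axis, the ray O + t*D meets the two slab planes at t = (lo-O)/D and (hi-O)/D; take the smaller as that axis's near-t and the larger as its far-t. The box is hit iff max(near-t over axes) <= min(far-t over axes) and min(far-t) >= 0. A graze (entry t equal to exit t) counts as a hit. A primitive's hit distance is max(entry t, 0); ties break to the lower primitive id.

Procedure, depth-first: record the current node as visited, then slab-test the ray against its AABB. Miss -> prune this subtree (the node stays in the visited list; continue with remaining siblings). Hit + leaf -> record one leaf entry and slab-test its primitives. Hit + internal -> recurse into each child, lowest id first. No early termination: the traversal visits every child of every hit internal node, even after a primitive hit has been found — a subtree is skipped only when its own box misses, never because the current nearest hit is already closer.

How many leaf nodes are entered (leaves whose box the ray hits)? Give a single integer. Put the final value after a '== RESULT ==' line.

Walk:
N0 x:[45/2,83/2] y:[17,69/2] z:[18,38] -> hit [45/2,69/2], descend [2, 13]
  N2 x:[49/2,83/2] y:[17,69/2] z:[28,38] -> hit [28,69/2], descend [4, 6]
    N4 x:[49/2,38] y:[17,49/2] z:[31,71/2] -> miss, prune
    N6 x:[29,83/2] y:[25,69/2] z:[28,38] -> hit [29,69/2], descend [1, 12]
      N1 x:[29,31] y:[61/2,69/2] z:[67/2,73/2] -> miss, prune
      N12 x:[37,83/2] y:[25,67/2] z:[28,38] -> miss, prune
  N13 x:[45/2,81/2] y:[39/2,32] z:[18,57/2] -> hit [45/2,57/2], descend [11, 14]
    N11 x:[45/2,28] y:[22,32] z:[37/2,55/2] -> hit [45/2,55/2], descend [5, 10]
      N5 x:[24,28] y:[53/2,32] z:[37/2,55/2] -> hit [53/2,55/2] leaf, test {P6(miss), P12@t=53/2}
      N10 x:[45/2,55/2] y:[22,47/2] z:[23,26] -> hit [23,47/2] leaf, test {P1(miss), P5@t=23}
    N14 x:[67/2,81/2] y:[39/2,29] z:[18,57/2] -> miss, prune

order=[0, 2, 4, 6, 1, 12, 13, 11, 5, 10, 14]  |boxes|=11  |leaves|=2  hit=P5

== RESULT ==
2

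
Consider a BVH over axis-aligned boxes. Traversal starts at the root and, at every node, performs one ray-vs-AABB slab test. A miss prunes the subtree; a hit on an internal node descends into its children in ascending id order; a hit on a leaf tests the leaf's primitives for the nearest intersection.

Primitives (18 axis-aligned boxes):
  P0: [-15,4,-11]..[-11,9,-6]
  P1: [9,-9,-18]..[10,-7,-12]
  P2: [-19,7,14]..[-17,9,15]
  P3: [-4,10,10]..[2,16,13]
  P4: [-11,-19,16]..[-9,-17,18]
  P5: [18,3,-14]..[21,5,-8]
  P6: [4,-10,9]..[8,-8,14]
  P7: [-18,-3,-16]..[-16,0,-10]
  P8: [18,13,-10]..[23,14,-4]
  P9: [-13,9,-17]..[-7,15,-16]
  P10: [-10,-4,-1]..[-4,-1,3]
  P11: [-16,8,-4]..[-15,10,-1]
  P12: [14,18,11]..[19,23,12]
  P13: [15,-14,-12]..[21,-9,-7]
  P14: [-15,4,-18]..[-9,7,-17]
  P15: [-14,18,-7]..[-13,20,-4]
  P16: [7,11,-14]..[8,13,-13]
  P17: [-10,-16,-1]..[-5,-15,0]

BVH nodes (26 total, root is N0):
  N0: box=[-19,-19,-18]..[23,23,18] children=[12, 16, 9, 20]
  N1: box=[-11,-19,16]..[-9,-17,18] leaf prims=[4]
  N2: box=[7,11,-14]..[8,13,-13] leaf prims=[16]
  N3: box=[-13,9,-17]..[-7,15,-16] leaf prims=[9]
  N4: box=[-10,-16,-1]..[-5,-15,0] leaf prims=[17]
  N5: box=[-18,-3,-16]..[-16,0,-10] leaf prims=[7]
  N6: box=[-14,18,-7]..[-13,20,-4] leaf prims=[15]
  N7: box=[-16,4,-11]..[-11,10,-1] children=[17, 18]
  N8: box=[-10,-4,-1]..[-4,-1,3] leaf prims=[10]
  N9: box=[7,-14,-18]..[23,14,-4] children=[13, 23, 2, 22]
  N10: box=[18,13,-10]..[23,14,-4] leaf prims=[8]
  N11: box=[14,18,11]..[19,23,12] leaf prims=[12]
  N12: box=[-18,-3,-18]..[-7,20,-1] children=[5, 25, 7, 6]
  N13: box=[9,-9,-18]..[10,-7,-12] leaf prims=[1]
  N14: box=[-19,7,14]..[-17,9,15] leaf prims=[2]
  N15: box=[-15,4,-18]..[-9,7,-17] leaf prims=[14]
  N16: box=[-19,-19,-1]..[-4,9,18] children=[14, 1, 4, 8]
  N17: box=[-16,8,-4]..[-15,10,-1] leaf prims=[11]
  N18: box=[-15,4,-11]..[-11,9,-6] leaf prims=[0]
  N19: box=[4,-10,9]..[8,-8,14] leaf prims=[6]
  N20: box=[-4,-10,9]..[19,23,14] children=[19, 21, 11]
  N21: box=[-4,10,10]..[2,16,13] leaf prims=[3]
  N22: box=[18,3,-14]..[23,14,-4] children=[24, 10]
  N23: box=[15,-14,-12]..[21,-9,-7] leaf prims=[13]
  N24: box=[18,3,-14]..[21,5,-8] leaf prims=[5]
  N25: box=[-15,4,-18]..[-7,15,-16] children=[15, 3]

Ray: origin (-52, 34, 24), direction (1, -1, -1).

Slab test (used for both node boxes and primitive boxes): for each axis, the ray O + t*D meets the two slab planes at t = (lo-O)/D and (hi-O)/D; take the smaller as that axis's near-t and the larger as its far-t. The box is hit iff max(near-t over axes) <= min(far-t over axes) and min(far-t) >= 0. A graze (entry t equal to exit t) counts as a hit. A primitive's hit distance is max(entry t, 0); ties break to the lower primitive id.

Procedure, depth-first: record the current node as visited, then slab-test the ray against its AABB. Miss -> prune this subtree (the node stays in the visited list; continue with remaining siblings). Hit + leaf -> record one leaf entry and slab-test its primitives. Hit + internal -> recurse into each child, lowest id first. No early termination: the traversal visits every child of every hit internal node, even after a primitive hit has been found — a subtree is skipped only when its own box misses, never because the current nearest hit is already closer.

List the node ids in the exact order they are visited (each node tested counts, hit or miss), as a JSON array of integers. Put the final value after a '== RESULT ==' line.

Walk:
N0 x:[33,75] y:[11,53] z:[6,42] -> hit [33,42], descend [9, 12, 16, 20]
  N9 x:[59,75] y:[20,48] z:[28,42] -> miss, prune
  N12 x:[34,45] y:[14,37] z:[25,42] -> hit [34,37], descend [5, 6, 7, 25]
    N5 x:[34,36] y:[34,37] z:[34,40] -> hit [34,36] leaf, test {P7@t=34}
    N6 x:[38,39] y:[14,16] z:[28,31] -> miss, prune
    N7 x:[36,41] y:[24,30] z:[25,35] -> miss, prune
    N25 x:[37,45] y:[19,30] z:[40,42] -> miss, prune
  N16 x:[33,48] y:[25,53] z:[6,25] -> miss, prune
  N20 x:[48,71] y:[11,44] z:[10,15] -> miss, prune

order=[0, 9, 12, 5, 6, 7, 25, 16, 20]  |boxes|=9  |leaves|=1  hit=P7

== RESULT ==
[0, 9, 12, 5, 6, 7, 25, 16, 20]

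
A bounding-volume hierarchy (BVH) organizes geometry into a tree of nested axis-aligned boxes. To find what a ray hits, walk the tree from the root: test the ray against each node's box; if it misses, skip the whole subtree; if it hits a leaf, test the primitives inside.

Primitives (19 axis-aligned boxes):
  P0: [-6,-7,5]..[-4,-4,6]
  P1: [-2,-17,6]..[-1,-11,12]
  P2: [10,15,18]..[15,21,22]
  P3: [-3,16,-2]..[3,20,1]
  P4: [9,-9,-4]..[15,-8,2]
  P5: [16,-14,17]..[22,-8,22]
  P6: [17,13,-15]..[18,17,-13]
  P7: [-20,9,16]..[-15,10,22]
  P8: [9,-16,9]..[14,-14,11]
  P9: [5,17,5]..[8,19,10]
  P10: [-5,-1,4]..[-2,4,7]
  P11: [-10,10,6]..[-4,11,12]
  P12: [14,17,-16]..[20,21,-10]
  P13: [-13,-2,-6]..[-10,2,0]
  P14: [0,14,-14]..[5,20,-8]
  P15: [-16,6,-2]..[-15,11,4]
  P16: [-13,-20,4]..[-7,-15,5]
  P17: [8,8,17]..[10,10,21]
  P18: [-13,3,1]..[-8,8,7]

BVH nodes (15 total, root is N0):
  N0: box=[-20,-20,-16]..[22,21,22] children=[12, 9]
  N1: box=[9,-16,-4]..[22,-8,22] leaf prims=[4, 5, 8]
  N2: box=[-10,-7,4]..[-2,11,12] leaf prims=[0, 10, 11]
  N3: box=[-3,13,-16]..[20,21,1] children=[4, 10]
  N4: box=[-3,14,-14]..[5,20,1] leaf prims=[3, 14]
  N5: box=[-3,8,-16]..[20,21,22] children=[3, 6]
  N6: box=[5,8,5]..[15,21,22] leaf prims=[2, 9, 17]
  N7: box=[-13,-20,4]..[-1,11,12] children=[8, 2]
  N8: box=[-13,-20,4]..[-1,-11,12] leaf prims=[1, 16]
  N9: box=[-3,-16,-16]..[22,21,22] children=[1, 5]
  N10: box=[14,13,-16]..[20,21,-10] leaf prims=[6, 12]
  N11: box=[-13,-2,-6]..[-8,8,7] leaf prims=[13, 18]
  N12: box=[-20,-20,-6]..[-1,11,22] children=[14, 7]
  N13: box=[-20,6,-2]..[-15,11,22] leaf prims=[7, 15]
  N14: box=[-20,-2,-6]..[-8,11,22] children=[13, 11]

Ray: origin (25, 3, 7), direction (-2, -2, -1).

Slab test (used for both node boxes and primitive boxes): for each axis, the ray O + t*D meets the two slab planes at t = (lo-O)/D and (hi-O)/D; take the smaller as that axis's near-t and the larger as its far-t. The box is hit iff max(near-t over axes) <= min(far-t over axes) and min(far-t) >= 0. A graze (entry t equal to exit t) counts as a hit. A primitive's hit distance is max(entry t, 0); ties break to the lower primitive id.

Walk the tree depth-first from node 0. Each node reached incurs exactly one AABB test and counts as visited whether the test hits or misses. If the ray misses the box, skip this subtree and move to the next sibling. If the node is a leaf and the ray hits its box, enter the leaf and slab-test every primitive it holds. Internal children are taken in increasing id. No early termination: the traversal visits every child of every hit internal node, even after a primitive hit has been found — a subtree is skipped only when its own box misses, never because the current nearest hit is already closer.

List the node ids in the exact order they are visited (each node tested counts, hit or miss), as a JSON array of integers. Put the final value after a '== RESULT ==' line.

Traverse from the root:
N0 x:[3/2,45/2] y:[-9,23/2] z:[-15,23] -> hit [3/2,23/2], descend [9, 12]
  N9 x:[3/2,14] y:[-9,19/2] z:[-15,23] -> hit [3/2,19/2], descend [1, 5]
    N1 x:[3/2,8] y:[11/2,19/2] z:[-15,11] -> hit [11/2,8] leaf, test {P4@t=11/2, P5(miss), P8(miss)}
    N5 x:[5/2,14] y:[-9,-5/2] z:[-15,23] -> miss, prune
  N12 x:[13,45/2] y:[-4,23/2] z:[-15,13] -> miss, prune

Visited [0, 9, 1, 5, 12]. Tests: 5 box, 1 leaf. Nearest: P4.

== RESULT ==
[0, 9, 1, 5, 12]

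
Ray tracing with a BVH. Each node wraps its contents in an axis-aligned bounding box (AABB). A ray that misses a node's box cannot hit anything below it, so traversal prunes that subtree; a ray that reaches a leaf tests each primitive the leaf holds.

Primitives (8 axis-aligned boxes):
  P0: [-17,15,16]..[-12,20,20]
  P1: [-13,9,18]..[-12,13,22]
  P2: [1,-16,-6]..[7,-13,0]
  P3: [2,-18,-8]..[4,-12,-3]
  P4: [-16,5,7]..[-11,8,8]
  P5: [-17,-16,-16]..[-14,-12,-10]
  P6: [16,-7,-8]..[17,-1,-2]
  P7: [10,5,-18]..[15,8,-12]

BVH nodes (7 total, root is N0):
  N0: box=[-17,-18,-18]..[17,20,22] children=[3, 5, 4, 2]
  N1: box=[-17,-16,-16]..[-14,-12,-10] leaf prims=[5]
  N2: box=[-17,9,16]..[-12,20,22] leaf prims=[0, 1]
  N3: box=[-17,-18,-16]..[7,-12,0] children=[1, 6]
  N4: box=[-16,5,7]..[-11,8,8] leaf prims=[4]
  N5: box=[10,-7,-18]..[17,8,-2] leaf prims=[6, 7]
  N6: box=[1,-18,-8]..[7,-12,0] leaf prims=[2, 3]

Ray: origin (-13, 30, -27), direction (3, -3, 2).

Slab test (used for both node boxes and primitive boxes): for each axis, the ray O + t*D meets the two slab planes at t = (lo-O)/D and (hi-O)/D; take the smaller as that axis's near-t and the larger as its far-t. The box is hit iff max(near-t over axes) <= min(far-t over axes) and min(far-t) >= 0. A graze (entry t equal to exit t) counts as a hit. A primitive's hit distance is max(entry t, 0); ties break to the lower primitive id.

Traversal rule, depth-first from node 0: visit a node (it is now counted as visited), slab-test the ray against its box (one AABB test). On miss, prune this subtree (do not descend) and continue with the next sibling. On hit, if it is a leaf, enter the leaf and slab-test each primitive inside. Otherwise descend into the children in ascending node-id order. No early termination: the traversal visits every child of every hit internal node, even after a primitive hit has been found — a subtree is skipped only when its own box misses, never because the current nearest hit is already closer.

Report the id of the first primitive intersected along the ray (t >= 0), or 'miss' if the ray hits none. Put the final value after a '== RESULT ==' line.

Trace the traversal:
N0 x:[-4/3,10] y:[10/3,16] z:[9/2,49/2] -> hit [9/2,10], descend [2, 3, 4, 5]
  N2 x:[-4/3,1/3] y:[10/3,7] z:[43/2,49/2] -> miss, prune
  N3 x:[-4/3,20/3] y:[14,16] z:[11/2,27/2] -> miss, prune
  N4 x:[-1,2/3] y:[22/3,25/3] z:[17,35/2] -> miss, prune
  N5 x:[23/3,10] y:[22/3,37/3] z:[9/2,25/2] -> hit [23/3,10] leaf, test {P6(miss), P7(miss)}

Summary -> nodes [0, 2, 3, 4, 5]; box-tests=5; leaf-entries=1; first=miss

== RESULT ==
miss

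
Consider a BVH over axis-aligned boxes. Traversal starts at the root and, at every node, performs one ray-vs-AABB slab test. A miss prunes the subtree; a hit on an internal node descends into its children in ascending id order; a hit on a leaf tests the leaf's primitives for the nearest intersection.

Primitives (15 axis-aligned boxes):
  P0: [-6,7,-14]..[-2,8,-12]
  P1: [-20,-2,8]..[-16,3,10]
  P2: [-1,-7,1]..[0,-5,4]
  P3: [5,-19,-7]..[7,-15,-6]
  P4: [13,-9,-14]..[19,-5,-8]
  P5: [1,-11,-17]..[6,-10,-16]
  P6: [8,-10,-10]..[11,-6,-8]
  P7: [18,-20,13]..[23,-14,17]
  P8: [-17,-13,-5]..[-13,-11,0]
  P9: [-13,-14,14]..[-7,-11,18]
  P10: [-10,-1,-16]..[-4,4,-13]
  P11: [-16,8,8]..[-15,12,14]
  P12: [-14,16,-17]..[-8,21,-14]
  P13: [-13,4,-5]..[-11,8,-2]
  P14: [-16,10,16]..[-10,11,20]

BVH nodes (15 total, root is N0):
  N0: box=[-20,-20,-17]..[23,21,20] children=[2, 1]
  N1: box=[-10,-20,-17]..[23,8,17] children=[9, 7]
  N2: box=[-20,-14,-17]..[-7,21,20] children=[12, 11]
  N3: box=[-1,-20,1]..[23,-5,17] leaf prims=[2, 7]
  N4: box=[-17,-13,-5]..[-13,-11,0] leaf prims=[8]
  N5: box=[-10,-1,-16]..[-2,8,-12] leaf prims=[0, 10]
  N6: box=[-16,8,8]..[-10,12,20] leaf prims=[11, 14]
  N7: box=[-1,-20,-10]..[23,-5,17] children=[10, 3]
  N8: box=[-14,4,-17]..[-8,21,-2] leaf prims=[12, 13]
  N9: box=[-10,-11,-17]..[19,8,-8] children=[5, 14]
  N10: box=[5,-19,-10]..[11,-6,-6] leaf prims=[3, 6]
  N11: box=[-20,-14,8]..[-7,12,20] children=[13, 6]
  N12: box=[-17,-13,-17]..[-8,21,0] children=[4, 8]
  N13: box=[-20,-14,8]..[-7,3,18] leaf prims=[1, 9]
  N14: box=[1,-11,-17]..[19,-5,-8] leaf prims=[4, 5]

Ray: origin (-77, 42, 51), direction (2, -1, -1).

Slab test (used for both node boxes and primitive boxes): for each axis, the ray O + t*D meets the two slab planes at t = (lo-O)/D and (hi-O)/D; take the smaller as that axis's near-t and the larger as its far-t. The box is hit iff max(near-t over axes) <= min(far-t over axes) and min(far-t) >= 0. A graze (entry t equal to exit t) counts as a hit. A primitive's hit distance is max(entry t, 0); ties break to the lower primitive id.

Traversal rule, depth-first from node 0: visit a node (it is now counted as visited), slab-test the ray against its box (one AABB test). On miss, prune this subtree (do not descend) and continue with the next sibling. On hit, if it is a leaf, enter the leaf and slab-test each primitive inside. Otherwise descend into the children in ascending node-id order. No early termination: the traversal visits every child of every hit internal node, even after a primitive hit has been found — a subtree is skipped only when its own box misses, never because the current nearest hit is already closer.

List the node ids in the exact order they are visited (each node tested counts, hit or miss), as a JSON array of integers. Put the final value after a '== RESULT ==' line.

Traverse from the root:
N0 x:[57/2,50] y:[21,62] z:[31,68] -> hit [31,50], descend [1, 2]
  N1 x:[67/2,50] y:[34,62] z:[34,68] -> hit [34,50], descend [7, 9]
    N7 x:[38,50] y:[47,62] z:[34,61] -> hit [47,50], descend [3, 10]
      N3 x:[38,50] y:[47,62] z:[34,50] -> hit [47,50] leaf, test {P2(miss), P7(miss)}
      N10 x:[41,44] y:[48,61] z:[57,61] -> miss, prune
    N9 x:[67/2,48] y:[34,53] z:[59,68] -> miss, prune
  N2 x:[57/2,35] y:[21,56] z:[31,68] -> hit [31,35], descend [11, 12]
    N11 x:[57/2,35] y:[30,56] z:[31,43] -> hit [31,35], descend [6, 13]
      N6 x:[61/2,67/2] y:[30,34] z:[31,43] -> hit [31,67/2] leaf, test {P11(miss), P14@t=31}
      N13 x:[57/2,35] y:[39,56] z:[33,43] -> miss, prune
    N12 x:[30,69/2] y:[21,55] z:[51,68] -> miss, prune

Summary -> nodes [0, 1, 7, 3, 10, 9, 2, 11, 6, 13, 12]; box-tests=11; leaf-entries=2; first=P14

== RESULT ==
[0, 1, 7, 3, 10, 9, 2, 11, 6, 13, 12]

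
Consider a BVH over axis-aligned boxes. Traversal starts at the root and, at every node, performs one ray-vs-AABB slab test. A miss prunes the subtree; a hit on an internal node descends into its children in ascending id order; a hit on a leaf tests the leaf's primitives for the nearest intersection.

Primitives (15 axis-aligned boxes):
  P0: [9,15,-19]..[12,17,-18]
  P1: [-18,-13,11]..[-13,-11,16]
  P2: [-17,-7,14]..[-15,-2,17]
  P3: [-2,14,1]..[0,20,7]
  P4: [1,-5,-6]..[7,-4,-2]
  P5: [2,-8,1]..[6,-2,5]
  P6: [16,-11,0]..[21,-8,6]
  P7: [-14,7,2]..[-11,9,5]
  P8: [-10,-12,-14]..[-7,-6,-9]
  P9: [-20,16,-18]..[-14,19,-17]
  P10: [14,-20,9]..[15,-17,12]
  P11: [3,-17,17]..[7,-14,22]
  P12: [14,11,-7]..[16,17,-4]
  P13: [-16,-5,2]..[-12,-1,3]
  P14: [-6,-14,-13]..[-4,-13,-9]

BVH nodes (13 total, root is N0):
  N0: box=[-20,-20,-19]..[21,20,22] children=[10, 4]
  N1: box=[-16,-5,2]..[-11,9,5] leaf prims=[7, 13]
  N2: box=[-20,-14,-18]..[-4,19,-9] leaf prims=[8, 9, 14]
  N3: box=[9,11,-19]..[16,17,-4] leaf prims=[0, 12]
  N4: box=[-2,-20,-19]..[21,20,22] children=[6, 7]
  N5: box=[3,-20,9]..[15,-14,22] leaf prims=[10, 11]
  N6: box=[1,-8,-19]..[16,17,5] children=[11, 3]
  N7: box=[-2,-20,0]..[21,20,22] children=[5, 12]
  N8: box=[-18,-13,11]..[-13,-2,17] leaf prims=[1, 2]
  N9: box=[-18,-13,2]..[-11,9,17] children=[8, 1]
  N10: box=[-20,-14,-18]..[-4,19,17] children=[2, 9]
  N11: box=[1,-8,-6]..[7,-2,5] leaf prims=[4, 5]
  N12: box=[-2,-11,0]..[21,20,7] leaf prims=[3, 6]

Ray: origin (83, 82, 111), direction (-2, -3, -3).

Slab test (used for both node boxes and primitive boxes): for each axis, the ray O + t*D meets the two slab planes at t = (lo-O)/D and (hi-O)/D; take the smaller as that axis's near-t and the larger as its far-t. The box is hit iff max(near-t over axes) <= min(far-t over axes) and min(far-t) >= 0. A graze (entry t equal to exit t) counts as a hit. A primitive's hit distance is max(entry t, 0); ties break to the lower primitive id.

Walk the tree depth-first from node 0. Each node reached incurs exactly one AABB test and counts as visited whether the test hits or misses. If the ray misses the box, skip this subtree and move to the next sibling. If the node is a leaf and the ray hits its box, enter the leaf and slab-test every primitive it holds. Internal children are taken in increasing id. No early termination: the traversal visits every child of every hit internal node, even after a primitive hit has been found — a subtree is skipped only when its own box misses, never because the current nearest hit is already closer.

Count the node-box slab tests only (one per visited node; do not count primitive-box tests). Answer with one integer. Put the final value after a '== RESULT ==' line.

Trace the traversal:
N0 x:[31,103/2] y:[62/3,34] z:[89/3,130/3] -> hit [31,34], descend [4, 10]
  N4 x:[31,85/2] y:[62/3,34] z:[89/3,130/3] -> hit [31,34], descend [6, 7]
    N6 x:[67/2,41] y:[65/3,30] z:[106/3,130/3] -> miss, prune
    N7 x:[31,85/2] y:[62/3,34] z:[89/3,37] -> hit [31,34], descend [5, 12]
      N5 x:[34,40] y:[32,34] z:[89/3,34] -> hit [34,34] leaf, test {P10@t=34, P11(miss)}
      N12 x:[31,85/2] y:[62/3,31] z:[104/3,37] -> miss, prune
  N10 x:[87/2,103/2] y:[21,32] z:[94/3,43] -> miss, prune

order=[0, 4, 6, 7, 5, 12, 10]  |boxes|=7  |leaves|=1  hit=P10

== RESULT ==
7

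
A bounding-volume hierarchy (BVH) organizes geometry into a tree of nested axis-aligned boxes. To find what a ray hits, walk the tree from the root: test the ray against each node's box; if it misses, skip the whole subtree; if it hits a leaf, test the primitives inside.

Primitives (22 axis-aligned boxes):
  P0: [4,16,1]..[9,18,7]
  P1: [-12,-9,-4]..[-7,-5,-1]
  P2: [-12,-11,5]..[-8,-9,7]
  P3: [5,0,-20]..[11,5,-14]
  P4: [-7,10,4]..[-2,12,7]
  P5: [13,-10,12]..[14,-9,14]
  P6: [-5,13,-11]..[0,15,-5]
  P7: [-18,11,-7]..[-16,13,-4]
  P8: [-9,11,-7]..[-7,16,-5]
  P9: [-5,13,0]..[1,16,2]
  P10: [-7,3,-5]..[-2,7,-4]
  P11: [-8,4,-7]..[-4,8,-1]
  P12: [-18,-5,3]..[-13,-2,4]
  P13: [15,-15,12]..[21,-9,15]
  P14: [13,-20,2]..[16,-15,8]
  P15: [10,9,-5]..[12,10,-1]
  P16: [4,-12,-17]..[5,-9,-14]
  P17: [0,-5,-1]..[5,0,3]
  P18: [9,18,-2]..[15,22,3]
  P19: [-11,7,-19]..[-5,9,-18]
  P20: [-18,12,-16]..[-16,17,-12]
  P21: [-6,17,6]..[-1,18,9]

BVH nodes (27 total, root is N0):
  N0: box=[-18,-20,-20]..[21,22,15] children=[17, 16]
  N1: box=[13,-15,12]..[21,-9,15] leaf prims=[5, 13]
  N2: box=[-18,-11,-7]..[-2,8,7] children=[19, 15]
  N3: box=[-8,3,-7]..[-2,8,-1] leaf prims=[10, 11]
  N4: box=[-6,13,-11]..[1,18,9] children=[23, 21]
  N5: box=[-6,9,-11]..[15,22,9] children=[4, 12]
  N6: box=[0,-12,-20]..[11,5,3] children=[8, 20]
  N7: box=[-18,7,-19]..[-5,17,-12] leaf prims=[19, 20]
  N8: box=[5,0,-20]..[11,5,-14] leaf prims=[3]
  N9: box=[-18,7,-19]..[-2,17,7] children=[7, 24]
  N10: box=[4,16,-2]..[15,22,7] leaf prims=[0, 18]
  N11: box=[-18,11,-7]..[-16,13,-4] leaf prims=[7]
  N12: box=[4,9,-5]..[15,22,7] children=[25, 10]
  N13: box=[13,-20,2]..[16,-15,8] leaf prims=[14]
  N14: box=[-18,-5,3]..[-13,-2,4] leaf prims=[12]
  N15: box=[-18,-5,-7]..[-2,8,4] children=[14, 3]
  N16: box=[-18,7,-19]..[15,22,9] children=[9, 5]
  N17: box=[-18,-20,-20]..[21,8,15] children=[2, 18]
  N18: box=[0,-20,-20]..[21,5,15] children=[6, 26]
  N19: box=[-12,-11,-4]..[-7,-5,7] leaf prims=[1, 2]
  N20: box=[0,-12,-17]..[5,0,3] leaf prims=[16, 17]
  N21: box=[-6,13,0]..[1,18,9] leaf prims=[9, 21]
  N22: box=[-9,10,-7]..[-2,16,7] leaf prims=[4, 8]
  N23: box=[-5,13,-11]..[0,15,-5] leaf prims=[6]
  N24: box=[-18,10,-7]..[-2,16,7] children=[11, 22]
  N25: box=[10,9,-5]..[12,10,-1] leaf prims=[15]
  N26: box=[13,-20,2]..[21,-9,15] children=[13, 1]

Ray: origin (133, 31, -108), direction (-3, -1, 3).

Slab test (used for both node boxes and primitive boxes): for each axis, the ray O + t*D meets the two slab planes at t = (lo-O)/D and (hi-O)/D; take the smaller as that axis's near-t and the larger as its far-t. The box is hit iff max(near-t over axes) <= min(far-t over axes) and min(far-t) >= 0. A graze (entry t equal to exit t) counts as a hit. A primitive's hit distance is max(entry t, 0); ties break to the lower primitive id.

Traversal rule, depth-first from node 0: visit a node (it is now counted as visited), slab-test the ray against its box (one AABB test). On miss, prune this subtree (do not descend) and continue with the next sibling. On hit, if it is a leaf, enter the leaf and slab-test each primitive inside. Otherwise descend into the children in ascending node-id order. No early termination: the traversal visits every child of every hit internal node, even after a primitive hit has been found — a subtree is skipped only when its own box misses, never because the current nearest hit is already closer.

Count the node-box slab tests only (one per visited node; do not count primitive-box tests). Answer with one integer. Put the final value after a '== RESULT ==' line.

Trace the traversal:
N0 x:[112/3,151/3] y:[9,51] z:[88/3,41] -> hit [112/3,41], descend [16, 17]
  N16 x:[118/3,151/3] y:[9,24] z:[89/3,39] -> miss, prune
  N17 x:[112/3,151/3] y:[23,51] z:[88/3,41] -> hit [112/3,41], descend [2, 18]
    N2 x:[45,151/3] y:[23,42] z:[101/3,115/3] -> miss, prune
    N18 x:[112/3,133/3] y:[26,51] z:[88/3,41] -> hit [112/3,41], descend [6, 26]
      N6 x:[122/3,133/3] y:[26,43] z:[88/3,37] -> miss, prune
      N26 x:[112/3,40] y:[40,51] z:[110/3,41] -> hit [40,40], descend [1, 13]
        N1 x:[112/3,40] y:[40,46] z:[40,41] -> hit [40,40] leaf, test {P5@t=40, P13(miss)}
        N13 x:[39,40] y:[46,51] z:[110/3,116/3] -> miss, prune

order=[0, 16, 17, 2, 18, 6, 26, 1, 13]  |boxes|=9  |leaves|=1  hit=P5

== RESULT ==
9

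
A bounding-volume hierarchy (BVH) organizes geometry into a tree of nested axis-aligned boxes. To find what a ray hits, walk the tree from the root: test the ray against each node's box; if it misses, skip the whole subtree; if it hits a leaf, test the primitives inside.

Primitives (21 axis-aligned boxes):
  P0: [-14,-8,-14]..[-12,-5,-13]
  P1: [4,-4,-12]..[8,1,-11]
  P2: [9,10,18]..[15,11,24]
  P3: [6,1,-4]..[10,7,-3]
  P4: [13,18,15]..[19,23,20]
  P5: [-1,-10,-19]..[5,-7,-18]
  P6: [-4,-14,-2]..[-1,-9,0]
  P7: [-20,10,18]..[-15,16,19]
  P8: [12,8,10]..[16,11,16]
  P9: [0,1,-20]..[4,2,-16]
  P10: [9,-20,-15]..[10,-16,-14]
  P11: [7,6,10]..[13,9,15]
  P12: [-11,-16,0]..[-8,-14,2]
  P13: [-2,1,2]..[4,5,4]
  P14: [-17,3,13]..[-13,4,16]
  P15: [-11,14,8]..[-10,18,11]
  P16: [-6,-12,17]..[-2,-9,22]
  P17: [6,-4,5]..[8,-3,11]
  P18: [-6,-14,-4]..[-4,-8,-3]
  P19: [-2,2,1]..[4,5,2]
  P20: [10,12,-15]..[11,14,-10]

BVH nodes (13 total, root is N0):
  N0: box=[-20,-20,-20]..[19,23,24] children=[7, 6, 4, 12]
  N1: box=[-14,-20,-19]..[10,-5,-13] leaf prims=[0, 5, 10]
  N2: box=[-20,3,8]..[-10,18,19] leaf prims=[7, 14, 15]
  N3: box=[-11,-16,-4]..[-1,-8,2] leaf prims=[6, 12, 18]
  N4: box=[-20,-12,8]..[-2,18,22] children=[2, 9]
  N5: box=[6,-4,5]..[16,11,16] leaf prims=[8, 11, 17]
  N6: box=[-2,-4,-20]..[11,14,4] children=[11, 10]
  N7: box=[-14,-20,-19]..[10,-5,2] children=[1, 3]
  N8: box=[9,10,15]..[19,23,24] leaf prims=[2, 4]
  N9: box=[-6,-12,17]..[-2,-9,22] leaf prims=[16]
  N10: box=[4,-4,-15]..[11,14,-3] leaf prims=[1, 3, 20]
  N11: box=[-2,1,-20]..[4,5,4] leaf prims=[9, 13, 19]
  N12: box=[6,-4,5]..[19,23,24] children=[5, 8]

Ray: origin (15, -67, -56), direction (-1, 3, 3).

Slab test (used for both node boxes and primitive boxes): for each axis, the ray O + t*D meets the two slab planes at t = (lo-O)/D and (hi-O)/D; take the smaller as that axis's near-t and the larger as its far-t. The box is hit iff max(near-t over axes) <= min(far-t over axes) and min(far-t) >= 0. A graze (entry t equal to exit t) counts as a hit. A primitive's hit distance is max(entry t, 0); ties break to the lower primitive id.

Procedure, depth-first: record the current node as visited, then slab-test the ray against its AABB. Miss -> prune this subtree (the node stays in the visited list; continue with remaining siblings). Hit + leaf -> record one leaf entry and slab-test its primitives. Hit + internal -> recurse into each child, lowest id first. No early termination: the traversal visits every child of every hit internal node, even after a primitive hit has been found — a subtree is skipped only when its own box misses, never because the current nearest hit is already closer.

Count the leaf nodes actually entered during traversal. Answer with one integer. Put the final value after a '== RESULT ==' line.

Walk:
N0 x:[-4,35] y:[47/3,30] z:[12,80/3] -> hit [47/3,80/3], descend [4, 6, 7, 12]
  N4 x:[17,35] y:[55/3,85/3] z:[64/3,26] -> hit [64/3,26], descend [2, 9]
    N2 x:[25,35] y:[70/3,85/3] z:[64/3,25] -> hit [25,25] leaf, test {P7(miss), P14(miss), P15(miss)}
    N9 x:[17,21] y:[55/3,58/3] z:[73/3,26] -> miss, prune
  N6 x:[4,17] y:[21,27] z:[12,20] -> miss, prune
  N7 x:[5,29] y:[47/3,62/3] z:[37/3,58/3] -> hit [47/3,58/3], descend [1, 3]
    N1 x:[5,29] y:[47/3,62/3] z:[37/3,43/3] -> miss, prune
    N3 x:[16,26] y:[17,59/3] z:[52/3,58/3] -> hit [52/3,58/3] leaf, test {P6@t=18, P12(miss), P18(miss)}
  N12 x:[-4,9] y:[21,30] z:[61/3,80/3] -> miss, prune

Visited [0, 4, 2, 9, 6, 7, 1, 3, 12]. Tests: 9 box, 2 leaf. Nearest: P6.

== RESULT ==
2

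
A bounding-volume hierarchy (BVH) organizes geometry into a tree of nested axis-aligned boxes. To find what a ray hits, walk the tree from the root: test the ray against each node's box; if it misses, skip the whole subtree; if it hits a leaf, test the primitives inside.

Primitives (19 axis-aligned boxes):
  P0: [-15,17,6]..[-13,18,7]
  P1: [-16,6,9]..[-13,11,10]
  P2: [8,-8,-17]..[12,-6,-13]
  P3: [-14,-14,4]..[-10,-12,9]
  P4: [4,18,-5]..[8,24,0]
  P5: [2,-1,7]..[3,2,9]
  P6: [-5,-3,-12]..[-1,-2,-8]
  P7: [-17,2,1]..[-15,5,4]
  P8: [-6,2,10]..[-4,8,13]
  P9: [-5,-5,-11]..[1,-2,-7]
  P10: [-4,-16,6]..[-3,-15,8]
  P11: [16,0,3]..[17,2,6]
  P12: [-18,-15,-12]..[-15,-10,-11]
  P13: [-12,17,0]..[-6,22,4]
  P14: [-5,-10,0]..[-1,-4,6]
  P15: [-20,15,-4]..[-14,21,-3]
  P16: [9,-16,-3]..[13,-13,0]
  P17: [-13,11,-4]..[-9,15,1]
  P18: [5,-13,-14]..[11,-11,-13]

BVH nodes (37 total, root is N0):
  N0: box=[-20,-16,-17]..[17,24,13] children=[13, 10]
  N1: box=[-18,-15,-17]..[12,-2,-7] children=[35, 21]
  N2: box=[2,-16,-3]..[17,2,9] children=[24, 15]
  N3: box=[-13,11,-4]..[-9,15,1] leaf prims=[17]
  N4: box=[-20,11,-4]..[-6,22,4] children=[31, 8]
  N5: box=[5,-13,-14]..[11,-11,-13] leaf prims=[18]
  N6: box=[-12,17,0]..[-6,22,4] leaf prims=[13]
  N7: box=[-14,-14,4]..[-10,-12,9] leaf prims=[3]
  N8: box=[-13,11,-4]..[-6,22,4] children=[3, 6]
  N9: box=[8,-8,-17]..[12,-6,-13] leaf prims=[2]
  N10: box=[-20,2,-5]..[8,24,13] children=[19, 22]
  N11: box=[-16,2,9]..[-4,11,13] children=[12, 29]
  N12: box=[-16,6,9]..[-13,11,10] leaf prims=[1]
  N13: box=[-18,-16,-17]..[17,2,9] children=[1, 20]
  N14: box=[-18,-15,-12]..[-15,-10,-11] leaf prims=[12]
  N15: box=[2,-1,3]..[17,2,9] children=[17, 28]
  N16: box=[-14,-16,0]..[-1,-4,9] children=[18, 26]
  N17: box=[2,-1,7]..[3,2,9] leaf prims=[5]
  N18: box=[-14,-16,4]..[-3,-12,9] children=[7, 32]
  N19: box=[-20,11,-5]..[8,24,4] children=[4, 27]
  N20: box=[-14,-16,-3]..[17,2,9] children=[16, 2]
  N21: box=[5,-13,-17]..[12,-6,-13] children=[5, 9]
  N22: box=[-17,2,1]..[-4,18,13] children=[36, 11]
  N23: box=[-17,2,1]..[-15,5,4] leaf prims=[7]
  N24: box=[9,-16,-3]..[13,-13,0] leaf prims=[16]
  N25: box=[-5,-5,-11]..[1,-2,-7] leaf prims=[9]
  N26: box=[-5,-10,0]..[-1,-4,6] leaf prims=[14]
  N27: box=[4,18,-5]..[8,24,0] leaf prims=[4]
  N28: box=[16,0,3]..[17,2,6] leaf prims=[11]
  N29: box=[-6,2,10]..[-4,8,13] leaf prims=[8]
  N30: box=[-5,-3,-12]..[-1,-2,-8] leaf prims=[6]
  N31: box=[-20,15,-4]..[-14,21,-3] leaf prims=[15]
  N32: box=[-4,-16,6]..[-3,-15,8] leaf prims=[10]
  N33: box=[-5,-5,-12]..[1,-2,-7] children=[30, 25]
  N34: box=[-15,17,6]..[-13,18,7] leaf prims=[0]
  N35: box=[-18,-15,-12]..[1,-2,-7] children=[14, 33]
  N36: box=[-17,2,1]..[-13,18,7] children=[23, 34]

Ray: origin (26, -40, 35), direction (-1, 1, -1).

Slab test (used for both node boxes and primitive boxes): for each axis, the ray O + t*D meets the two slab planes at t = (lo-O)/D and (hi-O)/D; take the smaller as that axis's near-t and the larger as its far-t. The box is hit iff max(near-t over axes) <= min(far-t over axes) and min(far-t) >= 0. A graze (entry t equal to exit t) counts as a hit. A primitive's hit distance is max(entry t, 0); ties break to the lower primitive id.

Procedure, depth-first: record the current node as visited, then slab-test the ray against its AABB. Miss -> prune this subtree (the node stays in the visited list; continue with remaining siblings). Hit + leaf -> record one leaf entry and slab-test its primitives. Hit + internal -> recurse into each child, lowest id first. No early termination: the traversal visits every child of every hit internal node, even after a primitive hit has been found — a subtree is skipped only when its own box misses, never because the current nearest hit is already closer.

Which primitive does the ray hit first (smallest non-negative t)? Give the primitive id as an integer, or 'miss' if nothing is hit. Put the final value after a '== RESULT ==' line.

Walk:
N0 x:[9,46] y:[24,64] z:[22,52] -> hit [24,46], descend [10, 13]
  N10 x:[18,46] y:[42,64] z:[22,40] -> miss, prune
  N13 x:[9,44] y:[24,42] z:[26,52] -> hit [26,42], descend [1, 20]
    N1 x:[14,44] y:[25,38] z:[42,52] -> miss, prune
    N20 x:[9,40] y:[24,42] z:[26,38] -> hit [26,38], descend [2, 16]
      N2 x:[9,24] y:[24,42] z:[26,38] -> miss, prune
      N16 x:[27,40] y:[24,36] z:[26,35] -> hit [27,35], descend [18, 26]
        N18 x:[29,40] y:[24,28] z:[26,31] -> miss, prune
        N26 x:[27,31] y:[30,36] z:[29,35] -> hit [30,31] leaf, test {P14@t=30}

Summary -> nodes [0, 10, 13, 1, 20, 2, 16, 18, 26]; box-tests=9; leaf-entries=1; first=P14

== RESULT ==
14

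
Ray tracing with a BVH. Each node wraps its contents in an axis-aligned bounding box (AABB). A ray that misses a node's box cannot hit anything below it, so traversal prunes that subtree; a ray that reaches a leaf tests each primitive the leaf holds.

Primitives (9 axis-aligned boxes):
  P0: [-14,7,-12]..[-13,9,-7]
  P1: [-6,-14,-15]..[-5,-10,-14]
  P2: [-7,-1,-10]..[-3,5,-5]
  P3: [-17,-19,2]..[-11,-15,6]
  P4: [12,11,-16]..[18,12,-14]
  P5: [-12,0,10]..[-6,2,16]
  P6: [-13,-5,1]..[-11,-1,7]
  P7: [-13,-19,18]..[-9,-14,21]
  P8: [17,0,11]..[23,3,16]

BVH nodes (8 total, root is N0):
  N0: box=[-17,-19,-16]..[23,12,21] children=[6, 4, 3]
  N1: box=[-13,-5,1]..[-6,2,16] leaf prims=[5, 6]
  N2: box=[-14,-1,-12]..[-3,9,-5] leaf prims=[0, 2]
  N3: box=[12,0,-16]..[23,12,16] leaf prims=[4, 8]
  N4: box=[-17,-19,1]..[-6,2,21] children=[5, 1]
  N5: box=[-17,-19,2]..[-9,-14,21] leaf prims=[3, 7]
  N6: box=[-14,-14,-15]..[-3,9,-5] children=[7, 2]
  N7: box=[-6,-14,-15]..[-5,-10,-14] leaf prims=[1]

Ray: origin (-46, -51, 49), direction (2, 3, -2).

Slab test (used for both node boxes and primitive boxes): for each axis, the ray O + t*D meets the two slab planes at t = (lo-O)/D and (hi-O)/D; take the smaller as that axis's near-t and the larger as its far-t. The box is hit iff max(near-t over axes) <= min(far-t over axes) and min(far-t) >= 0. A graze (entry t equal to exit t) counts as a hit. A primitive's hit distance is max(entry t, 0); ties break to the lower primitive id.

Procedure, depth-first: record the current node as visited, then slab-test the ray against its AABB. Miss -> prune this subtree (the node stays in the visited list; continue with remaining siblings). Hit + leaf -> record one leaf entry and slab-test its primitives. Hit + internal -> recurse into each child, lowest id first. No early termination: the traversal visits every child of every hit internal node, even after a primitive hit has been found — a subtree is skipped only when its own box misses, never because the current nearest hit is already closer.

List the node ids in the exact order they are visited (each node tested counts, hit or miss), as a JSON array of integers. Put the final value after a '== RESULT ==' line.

Traverse from the root:
N0 x:[29/2,69/2] y:[32/3,21] z:[14,65/2] -> hit [29/2,21], descend [3, 4, 6]
  N3 x:[29,69/2] y:[17,21] z:[33/2,65/2] -> miss, prune
  N4 x:[29/2,20] y:[32/3,53/3] z:[14,24] -> hit [29/2,53/3], descend [1, 5]
    N1 x:[33/2,20] y:[46/3,53/3] z:[33/2,24] -> hit [33/2,53/3] leaf, test {P5@t=17, P6(miss)}
    N5 x:[29/2,37/2] y:[32/3,37/3] z:[14,47/2] -> miss, prune
  N6 x:[16,43/2] y:[37/3,20] z:[27,32] -> miss, prune

order=[0, 3, 4, 1, 5, 6]  |boxes|=6  |leaves|=1  hit=P5

== RESULT ==
[0, 3, 4, 1, 5, 6]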